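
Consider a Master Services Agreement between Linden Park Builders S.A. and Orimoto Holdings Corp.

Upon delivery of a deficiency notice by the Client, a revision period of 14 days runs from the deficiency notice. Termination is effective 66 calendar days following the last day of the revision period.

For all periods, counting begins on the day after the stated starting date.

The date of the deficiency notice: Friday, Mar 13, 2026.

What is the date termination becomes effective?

The last day of the revision period: Mar 13, 2026 + 14 days = Mar 27, 2026.
The date termination becomes effective: 66 calendar days after Mar 27, 2026 is Jun 1, 2026.

Jun 1, 2026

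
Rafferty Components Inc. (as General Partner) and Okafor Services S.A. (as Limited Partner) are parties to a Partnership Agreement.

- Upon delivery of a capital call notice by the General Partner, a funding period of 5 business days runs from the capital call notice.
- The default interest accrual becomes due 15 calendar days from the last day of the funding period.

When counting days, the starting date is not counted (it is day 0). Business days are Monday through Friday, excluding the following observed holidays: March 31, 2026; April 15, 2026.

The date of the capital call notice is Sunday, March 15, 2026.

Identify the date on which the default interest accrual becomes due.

From Sunday, March 15, 2026, 5 business days (Mar 16, Mar 17, Mar 18, Mar 19, Mar 20, skipping weekends) brings us to Friday, March 20, 2026, which is the last day of the funding period.
The date on which the default interest accrual becomes due: 15 calendar days after March 20, 2026 is April 4, 2026.

April 4, 2026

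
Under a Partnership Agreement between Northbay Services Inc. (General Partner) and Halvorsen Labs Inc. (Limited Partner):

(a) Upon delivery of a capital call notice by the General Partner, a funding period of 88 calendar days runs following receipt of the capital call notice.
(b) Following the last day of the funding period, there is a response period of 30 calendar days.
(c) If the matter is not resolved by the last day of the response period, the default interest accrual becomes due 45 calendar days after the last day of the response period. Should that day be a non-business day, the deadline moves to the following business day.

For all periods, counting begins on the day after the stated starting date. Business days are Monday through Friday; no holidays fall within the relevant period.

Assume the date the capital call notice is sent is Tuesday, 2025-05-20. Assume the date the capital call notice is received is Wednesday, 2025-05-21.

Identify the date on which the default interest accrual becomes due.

The last day of the funding period: 88 calendar days after 2025-05-21 is 2025-08-17.
Adding 30 calendar days to 2025-08-17 gives 2025-09-16, which is the last day of the response period.
Adding 45 calendar days to 2025-09-16 gives 2025-10-31, which is the date on which the default interest accrual becomes due. 2025-10-31 is a Friday, so no roll-forward applies.

2025-10-31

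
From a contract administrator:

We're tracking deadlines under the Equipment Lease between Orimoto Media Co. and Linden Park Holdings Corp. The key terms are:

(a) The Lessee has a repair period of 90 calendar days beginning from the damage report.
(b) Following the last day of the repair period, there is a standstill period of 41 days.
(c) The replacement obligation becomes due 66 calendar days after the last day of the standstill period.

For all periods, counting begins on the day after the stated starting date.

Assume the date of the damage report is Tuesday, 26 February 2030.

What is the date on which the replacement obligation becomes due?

11 September 2030

The last day of the repair period: 26 February 2030 + 90 days = 27 May 2030.
Adding 41 calendar days to 27 May 2030 gives 7 July 2030, which is the last day of the standstill period.
Adding 66 calendar days to 7 July 2030 gives 11 September 2030, which is the date on which the replacement obligation becomes due.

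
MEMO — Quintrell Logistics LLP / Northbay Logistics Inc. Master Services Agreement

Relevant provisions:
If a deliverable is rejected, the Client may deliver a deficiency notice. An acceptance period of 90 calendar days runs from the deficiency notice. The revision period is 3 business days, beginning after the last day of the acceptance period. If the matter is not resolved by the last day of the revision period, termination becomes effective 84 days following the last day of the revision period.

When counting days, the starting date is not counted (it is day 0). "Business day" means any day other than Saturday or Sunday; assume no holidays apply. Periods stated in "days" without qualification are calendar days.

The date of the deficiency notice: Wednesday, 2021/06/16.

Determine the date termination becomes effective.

2021/12/10

Adding 90 calendar days to 2021/06/16 gives 2021/09/14, which is the last day of the acceptance period.
The last day of the revision period: 3 business days after Tuesday, 2021/09/14, skipping weekends — Sep 15, Sep 16, Sep 17 — lands on Friday, 2021/09/17.
The date termination becomes effective: 2021/09/17 + 84 days = 2021/12/10.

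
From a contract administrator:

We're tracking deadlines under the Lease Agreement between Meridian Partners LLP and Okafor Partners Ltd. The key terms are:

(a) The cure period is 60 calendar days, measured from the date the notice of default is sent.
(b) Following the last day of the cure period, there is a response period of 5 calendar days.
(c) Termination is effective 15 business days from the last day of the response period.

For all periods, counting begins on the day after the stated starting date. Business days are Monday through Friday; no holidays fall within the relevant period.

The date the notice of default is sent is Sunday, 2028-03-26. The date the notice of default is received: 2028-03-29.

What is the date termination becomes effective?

2028-06-20

The last day of the cure period: 60 calendar days after 2028-03-26 is 2028-05-25.
Adding 5 calendar days to 2028-05-25 gives 2028-05-30, which is the last day of the response period.
The date termination becomes effective: counting 15 business days from Tuesday, 2028-05-30 (May 31, Jun 1, Jun 2, Jun 5, …, Jun 16, Jun 19, Jun 20, skipping weekends) reaches Tuesday, 2028-06-20.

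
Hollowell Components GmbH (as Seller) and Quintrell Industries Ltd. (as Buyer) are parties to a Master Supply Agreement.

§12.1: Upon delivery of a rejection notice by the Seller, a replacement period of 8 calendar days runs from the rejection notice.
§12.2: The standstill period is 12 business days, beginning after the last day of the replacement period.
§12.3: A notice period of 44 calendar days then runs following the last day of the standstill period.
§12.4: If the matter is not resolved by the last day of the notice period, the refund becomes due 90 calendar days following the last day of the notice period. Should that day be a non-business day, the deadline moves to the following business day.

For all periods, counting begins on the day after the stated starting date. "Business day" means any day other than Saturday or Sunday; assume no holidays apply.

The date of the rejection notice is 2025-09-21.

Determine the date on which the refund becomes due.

2026-02-26

Adding 8 calendar days to 2025-09-21 gives 2025-09-29, which is the last day of the replacement period.
From Monday, 2025-09-29, 12 business days (Sep 30, Oct 1, Oct 2, Oct 3, …, Oct 13, Oct 14, Oct 15, skipping weekends) brings us to Wednesday, 2025-10-15, which is the last day of the standstill period.
The last day of the notice period: 2025-10-15 + 44 days = 2025-11-28.
Adding 90 calendar days to 2025-11-28 gives 2026-02-26, which is the date on which the refund becomes due. 2026-02-26 is a Thursday, so no roll-forward applies.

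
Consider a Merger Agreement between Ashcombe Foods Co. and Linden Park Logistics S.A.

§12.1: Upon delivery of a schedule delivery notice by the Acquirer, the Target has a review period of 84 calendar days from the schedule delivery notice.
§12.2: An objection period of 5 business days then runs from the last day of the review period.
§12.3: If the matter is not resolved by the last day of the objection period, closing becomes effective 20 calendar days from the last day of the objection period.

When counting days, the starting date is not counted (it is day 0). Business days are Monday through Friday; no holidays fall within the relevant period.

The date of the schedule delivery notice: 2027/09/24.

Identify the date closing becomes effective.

The last day of the review period: 84 calendar days after 2027/09/24 is 2027/12/17.
From Friday, 2027/12/17, 5 business days (Dec 20, Dec 21, Dec 22, Dec 23, Dec 24, skipping weekends) brings us to Friday, 2027/12/24, which is the last day of the objection period.
Adding 20 calendar days to 2027/12/24 gives 2028/01/13, which is the date closing becomes effective.

2028/01/13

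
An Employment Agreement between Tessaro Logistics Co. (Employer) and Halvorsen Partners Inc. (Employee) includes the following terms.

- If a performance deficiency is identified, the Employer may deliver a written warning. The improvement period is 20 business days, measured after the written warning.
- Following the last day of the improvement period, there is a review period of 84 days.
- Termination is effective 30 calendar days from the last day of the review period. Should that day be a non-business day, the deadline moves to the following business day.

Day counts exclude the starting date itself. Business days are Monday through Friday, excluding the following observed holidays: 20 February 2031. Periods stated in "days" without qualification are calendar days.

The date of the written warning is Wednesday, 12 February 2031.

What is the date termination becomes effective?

7 July 2031

The last day of the improvement period: counting 20 business days from Wednesday, 12 February 2031 (Feb 13, Feb 14, Feb 17, Feb 18, …, Mar 11, Mar 12, Mar 13, skipping weekends and the listed holiday on Feb 20) reaches Thursday, 13 March 2031.
The last day of the review period: 84 calendar days after 13 March 2031 is 5 June 2031.
The date termination becomes effective: 5 June 2031 + 30 days = 5 July 2031. That falls on a Saturday, so it rolls to the next business day, Monday, 7 July 2031.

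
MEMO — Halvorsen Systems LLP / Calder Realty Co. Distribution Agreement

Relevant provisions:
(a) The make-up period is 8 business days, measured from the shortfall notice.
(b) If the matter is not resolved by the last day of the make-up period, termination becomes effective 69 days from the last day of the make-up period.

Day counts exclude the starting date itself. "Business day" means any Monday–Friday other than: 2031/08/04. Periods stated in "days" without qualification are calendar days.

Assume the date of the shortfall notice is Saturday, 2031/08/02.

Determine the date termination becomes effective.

The last day of the make-up period: counting 8 business days from Saturday, 2031/08/02 (Aug 5, Aug 6, Aug 7, Aug 8, Aug 11, Aug 12, Aug 13, Aug 14, skipping weekends and the listed holiday on Aug 4) reaches Thursday, 2031/08/14.
Adding 69 calendar days to 2031/08/14 gives 2031/10/22, which is the date termination becomes effective.

2031/10/22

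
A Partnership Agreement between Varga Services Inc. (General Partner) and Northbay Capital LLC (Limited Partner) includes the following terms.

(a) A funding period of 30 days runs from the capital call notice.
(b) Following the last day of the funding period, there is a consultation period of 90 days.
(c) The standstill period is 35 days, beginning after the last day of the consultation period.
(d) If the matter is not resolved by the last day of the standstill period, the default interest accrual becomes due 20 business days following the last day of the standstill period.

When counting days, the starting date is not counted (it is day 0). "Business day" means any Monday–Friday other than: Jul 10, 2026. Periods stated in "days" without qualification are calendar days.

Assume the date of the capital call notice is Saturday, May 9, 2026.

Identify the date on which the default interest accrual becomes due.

Nov 6, 2026

The last day of the funding period: May 9, 2026 + 30 days = Jun 8, 2026.
Adding 90 calendar days to Jun 8, 2026 gives Sep 6, 2026, which is the last day of the consultation period.
The last day of the standstill period: Sep 6, 2026 + 35 days = Oct 11, 2026.
The date on which the default interest accrual becomes due: counting 20 business days from Sunday, Oct 11, 2026 (Oct 12, Oct 13, Oct 14, Oct 15, …, Nov 4, Nov 5, Nov 6, skipping weekends) reaches Friday, Nov 6, 2026.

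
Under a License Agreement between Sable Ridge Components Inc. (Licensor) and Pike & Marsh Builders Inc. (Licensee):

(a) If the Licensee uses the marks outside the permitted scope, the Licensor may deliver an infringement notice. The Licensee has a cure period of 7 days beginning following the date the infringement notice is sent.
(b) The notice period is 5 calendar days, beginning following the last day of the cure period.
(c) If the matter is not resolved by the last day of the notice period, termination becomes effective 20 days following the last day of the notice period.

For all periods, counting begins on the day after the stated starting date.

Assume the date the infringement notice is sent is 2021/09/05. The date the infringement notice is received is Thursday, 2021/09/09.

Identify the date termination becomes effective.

2021/10/07

The last day of the cure period: 7 calendar days after 2021/09/05 is 2021/09/12.
Adding 5 calendar days to 2021/09/12 gives 2021/09/17, which is the last day of the notice period.
Adding 20 calendar days to 2021/09/17 gives 2021/10/07, which is the date termination becomes effective.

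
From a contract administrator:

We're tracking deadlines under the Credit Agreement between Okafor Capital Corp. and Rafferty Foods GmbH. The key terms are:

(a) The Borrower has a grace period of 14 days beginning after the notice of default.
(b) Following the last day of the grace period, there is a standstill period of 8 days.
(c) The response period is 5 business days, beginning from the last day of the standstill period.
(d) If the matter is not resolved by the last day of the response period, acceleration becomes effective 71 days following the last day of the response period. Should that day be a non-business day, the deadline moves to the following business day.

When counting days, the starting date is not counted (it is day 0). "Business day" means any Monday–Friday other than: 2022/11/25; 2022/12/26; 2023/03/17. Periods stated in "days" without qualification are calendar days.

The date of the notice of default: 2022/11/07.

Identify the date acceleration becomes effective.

2023/02/15

The last day of the grace period: 14 calendar days after 2022/11/07 is 2022/11/21.
Adding 8 calendar days to 2022/11/21 gives 2022/11/29, which is the last day of the standstill period.
From Tuesday, 2022/11/29, 5 business days (Nov 30, Dec 1, Dec 2, Dec 5, Dec 6, skipping weekends) brings us to Tuesday, 2022/12/06, which is the last day of the response period.
The date acceleration becomes effective: 71 calendar days after 2022/12/06 is 2023/02/15. 2023/02/15 is a Wednesday and is not a listed holiday, so no roll-forward applies.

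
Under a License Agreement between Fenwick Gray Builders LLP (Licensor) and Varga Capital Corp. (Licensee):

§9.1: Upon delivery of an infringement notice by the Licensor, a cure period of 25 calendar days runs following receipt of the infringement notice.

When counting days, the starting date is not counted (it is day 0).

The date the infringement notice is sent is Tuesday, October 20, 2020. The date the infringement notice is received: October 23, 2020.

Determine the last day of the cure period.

The last day of the cure period: 25 calendar days after October 23, 2020 is November 17, 2020.

November 17, 2020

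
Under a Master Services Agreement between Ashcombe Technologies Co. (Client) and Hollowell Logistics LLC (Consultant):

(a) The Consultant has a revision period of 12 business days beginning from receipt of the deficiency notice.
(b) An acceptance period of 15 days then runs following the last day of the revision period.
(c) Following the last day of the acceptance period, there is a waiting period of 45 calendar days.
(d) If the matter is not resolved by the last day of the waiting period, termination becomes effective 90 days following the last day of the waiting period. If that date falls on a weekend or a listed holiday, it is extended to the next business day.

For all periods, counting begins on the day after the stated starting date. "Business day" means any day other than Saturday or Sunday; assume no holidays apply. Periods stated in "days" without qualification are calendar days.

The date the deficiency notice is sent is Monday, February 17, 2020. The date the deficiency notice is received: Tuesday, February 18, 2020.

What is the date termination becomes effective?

The last day of the revision period: 12 business days after Tuesday, February 18, 2020, skipping weekends — Feb 19, Feb 20, Feb 21, Feb 24, …, Mar 3, Mar 4, Mar 5 — lands on Thursday, March 5, 2020.
The last day of the acceptance period: 15 calendar days after March 5, 2020 is March 20, 2020.
The last day of the waiting period: 45 calendar days after March 20, 2020 is May 4, 2020.
The date termination becomes effective: May 4, 2020 + 90 days = August 2, 2020. That falls on a Sunday, so it rolls to the next business day, Monday, August 3, 2020.

August 3, 2020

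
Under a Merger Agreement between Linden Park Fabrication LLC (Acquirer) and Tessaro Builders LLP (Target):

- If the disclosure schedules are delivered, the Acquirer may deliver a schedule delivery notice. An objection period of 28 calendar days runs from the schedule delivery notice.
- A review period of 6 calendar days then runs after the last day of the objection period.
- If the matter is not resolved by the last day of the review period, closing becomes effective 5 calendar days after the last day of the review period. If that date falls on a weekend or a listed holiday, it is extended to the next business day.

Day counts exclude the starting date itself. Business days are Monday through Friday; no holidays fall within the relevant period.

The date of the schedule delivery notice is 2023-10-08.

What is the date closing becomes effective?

The last day of the objection period: 28 calendar days after 2023-10-08 is 2023-11-05.
Adding 6 calendar days to 2023-11-05 gives 2023-11-11, which is the last day of the review period.
The date closing becomes effective: 5 calendar days after 2023-11-11 is 2023-11-16. 2023-11-16 is a Thursday, so no roll-forward applies.

2023-11-16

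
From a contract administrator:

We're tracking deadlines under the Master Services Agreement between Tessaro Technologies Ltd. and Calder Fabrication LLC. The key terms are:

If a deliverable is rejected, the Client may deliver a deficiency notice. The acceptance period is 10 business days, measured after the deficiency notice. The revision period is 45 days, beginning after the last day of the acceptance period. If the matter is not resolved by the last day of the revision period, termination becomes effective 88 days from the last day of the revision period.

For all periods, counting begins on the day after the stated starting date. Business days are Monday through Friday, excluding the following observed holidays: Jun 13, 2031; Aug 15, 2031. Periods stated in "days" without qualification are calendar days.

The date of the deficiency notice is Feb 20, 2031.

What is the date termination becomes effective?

Jul 17, 2031

The last day of the acceptance period: counting 10 business days from Thursday, Feb 20, 2031 (Feb 21, Feb 24, Feb 25, Feb 26, Feb 27, Feb 28, Mar 3, Mar 4, Mar 5, Mar 6, skipping weekends) reaches Thursday, Mar 6, 2031.
Adding 45 calendar days to Mar 6, 2031 gives Apr 20, 2031, which is the last day of the revision period.
The date termination becomes effective: 88 calendar days after Apr 20, 2031 is Jul 17, 2031.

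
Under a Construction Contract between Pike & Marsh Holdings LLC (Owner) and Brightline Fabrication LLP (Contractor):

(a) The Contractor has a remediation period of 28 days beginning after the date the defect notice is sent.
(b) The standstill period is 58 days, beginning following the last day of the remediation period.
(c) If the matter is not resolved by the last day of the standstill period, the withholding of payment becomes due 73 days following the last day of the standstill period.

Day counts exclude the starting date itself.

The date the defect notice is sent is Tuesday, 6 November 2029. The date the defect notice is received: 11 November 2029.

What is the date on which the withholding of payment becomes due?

14 April 2030

Adding 28 calendar days to 6 November 2029 gives 4 December 2029, which is the last day of the remediation period.
Adding 58 calendar days to 4 December 2029 gives 31 January 2030, which is the last day of the standstill period.
Adding 73 calendar days to 31 January 2030 gives 14 April 2030, which is the date on which the withholding of payment becomes due.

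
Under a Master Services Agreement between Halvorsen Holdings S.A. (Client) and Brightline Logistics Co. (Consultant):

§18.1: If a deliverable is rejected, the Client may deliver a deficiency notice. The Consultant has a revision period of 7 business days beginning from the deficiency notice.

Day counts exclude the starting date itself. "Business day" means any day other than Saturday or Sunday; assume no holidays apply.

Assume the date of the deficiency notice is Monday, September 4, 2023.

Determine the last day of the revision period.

The last day of the revision period: 7 business days after Monday, September 4, 2023, skipping weekends — Sep 5, Sep 6, Sep 7, Sep 8, Sep 11, Sep 12, Sep 13 — lands on Wednesday, September 13, 2023.

September 13, 2023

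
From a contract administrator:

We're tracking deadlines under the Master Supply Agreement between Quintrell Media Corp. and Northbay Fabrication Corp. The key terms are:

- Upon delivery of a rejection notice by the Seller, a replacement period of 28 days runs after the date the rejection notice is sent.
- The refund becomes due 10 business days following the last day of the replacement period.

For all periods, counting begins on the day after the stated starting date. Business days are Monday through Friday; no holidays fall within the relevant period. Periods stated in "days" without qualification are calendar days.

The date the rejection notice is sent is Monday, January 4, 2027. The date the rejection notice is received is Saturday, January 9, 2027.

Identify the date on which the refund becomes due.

February 15, 2027

The last day of the replacement period: 28 calendar days after January 4, 2027 is February 1, 2027.
The date on which the refund becomes due: 10 business days after Monday, February 1, 2027, skipping weekends — Feb 2, Feb 3, Feb 4, Feb 5, Feb 8, Feb 9, Feb 10, Feb 11, Feb 12, Feb 15 — lands on Monday, February 15, 2027.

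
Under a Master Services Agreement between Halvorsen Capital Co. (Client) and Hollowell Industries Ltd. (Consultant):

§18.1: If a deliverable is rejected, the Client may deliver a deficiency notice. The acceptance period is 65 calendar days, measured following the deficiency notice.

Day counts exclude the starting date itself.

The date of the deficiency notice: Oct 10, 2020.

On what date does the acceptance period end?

The last day of the acceptance period: 65 calendar days after Oct 10, 2020 is Dec 14, 2020.

Dec 14, 2020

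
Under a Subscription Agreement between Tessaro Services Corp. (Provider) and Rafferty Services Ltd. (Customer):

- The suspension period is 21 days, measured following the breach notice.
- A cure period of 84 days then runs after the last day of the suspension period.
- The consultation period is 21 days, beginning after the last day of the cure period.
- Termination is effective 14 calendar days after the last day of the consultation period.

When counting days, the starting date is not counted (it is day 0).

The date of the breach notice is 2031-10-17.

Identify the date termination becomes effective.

The last day of the suspension period: 2031-10-17 + 21 days = 2031-11-07.
The last day of the cure period: 84 calendar days after 2031-11-07 is 2032-01-30.
The last day of the consultation period: 21 calendar days after 2032-01-30 is 2032-02-20.
The date termination becomes effective: 14 calendar days after 2032-02-20 is 2032-03-05.

2032-03-05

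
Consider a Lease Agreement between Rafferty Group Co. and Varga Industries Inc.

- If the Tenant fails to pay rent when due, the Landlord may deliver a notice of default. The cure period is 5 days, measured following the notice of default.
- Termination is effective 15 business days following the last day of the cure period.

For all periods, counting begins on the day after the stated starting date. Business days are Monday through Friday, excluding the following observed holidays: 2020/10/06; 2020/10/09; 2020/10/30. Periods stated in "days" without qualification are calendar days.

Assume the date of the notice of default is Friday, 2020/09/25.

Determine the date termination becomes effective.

2020/10/23

Adding 5 calendar days to 2020/09/25 gives 2020/09/30, which is the last day of the cure period.
The date termination becomes effective: counting 15 business days from Wednesday, 2020/09/30 (Oct 1, Oct 2, Oct 5, Oct 7, …, Oct 21, Oct 22, Oct 23, skipping weekends and the listed holidays on Oct 6, Oct 9) reaches Friday, 2020/10/23.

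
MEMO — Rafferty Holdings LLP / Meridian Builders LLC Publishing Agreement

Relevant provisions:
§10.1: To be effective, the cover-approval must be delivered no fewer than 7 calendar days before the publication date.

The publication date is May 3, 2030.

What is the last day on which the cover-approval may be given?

Apr 26, 2030

Counting back 7 calendar days from May 3, 2030 gives Apr 26, 2030.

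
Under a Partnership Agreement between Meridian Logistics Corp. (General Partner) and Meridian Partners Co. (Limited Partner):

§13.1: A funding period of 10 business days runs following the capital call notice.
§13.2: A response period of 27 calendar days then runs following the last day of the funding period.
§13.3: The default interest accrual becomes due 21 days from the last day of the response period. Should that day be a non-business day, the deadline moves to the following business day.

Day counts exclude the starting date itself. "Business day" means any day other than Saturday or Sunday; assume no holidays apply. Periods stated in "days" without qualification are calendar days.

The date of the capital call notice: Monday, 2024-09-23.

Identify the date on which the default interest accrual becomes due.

The last day of the funding period: 10 business days after Monday, 2024-09-23, skipping weekends — Sep 24, Sep 25, Sep 26, Sep 27, Sep 30, Oct 1, Oct 2, Oct 3, Oct 4, Oct 7 — lands on Monday, 2024-10-07.
The last day of the response period: 27 calendar days after 2024-10-07 is 2024-11-03.
The date on which the default interest accrual becomes due: 2024-11-03 + 21 days = 2024-11-24. That falls on a Sunday, so it rolls to the next business day, Monday, 2024-11-25.

2024-11-25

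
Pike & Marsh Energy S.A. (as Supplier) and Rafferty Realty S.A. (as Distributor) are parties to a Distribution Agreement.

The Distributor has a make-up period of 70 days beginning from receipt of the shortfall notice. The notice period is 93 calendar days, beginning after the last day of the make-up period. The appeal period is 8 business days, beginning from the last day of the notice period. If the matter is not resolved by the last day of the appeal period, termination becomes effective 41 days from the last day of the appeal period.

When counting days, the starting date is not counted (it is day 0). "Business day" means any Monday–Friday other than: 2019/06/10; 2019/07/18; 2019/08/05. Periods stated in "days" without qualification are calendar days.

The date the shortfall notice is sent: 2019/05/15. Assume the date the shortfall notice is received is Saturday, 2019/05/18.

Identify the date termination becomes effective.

The last day of the make-up period: 70 calendar days after 2019/05/18 is 2019/07/27.
The last day of the notice period: 2019/07/27 + 93 days = 2019/10/28.
The last day of the appeal period: counting 8 business days from Monday, 2019/10/28 (Oct 29, Oct 30, Oct 31, Nov 1, Nov 4, Nov 5, Nov 6, Nov 7, skipping weekends) reaches Thursday, 2019/11/07.
The date termination becomes effective: 41 calendar days after 2019/11/07 is 2019/12/18.

2019/12/18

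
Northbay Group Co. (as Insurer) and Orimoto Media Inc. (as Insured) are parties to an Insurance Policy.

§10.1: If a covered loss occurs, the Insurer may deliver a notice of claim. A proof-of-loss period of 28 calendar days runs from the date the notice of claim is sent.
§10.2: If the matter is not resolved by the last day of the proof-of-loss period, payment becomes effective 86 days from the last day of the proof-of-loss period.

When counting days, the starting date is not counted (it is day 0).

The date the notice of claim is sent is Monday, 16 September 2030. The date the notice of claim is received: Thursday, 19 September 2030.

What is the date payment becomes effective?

8 January 2031

Adding 28 calendar days to 16 September 2030 gives 14 October 2030, which is the last day of the proof-of-loss period.
The date payment becomes effective: 86 calendar days after 14 October 2030 is 8 January 2031.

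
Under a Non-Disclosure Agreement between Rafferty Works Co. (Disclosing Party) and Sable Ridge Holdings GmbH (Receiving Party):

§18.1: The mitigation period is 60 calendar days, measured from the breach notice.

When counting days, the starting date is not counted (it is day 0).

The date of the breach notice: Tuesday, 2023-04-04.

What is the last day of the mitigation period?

2023-06-03

Adding 60 calendar days to 2023-04-04 gives 2023-06-03, which is the last day of the mitigation period.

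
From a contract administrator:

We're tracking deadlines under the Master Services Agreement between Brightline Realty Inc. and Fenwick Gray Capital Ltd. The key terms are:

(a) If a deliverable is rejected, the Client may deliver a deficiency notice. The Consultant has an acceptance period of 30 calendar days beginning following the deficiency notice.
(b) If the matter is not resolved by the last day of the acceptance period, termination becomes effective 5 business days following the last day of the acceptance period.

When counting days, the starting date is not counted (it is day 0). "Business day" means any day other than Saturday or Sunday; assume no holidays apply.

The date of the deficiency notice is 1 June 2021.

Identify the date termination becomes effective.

8 July 2021

The last day of the acceptance period: 30 calendar days after 1 June 2021 is 1 July 2021.
The date termination becomes effective: counting 5 business days from Thursday, 1 July 2021 (Jul 2, Jul 5, Jul 6, Jul 7, Jul 8, skipping weekends) reaches Thursday, 8 July 2021.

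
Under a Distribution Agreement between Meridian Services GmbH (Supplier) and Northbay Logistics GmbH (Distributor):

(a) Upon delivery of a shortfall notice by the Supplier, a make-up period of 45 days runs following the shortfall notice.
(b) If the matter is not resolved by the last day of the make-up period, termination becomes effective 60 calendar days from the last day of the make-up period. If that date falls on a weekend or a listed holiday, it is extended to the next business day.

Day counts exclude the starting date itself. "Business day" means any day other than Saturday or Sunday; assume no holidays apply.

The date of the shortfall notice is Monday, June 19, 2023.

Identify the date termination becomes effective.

The last day of the make-up period: 45 calendar days after June 19, 2023 is August 3, 2023.
Adding 60 calendar days to August 3, 2023 gives October 2, 2023, which is the date termination becomes effective. October 2, 2023 is a Monday, so no roll-forward applies.

October 2, 2023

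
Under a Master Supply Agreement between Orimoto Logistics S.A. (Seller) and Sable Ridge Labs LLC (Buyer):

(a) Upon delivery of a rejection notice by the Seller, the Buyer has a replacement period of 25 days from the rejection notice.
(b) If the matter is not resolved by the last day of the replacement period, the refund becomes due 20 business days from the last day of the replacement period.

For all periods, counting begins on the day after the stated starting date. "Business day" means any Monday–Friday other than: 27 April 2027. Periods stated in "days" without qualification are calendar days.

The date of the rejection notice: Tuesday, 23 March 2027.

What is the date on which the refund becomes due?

17 May 2027

The last day of the replacement period: 23 March 2027 + 25 days = 17 April 2027.
The date on which the refund becomes due: counting 20 business days from Saturday, 17 April 2027 (Apr 19, Apr 20, Apr 21, Apr 22, …, May 13, May 14, May 17, skipping weekends and the listed holiday on Apr 27) reaches Monday, 17 May 2027.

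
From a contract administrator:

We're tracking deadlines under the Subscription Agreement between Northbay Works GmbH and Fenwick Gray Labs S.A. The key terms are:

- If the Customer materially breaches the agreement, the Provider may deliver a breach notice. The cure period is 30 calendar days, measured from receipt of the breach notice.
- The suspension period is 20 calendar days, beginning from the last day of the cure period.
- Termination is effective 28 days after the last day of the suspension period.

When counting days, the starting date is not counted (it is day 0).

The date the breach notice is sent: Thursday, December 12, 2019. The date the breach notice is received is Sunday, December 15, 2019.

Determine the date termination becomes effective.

Adding 30 calendar days to December 15, 2019 gives January 14, 2020, which is the last day of the cure period.
The last day of the suspension period: 20 calendar days after January 14, 2020 is February 3, 2020.
The date termination becomes effective: 28 calendar days after February 3, 2020 is March 2, 2020.

March 2, 2020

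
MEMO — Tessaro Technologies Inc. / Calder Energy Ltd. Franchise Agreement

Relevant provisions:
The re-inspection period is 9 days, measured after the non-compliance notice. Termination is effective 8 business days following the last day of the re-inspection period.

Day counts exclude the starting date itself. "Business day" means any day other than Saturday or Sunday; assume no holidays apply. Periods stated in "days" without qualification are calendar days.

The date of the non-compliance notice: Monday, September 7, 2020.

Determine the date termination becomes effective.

Adding 9 calendar days to September 7, 2020 gives September 16, 2020, which is the last day of the re-inspection period.
The date termination becomes effective: counting 8 business days from Wednesday, September 16, 2020 (Sep 17, Sep 18, Sep 21, Sep 22, Sep 23, Sep 24, Sep 25, Sep 28, skipping weekends) reaches Monday, September 28, 2020.

September 28, 2020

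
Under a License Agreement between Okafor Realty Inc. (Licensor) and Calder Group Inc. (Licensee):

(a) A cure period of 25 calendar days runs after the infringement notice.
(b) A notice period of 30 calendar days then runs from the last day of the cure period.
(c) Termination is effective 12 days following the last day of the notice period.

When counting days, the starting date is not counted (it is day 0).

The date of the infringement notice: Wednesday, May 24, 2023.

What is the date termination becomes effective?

July 30, 2023

The last day of the cure period: May 24, 2023 + 25 days = June 18, 2023.
Adding 30 calendar days to June 18, 2023 gives July 18, 2023, which is the last day of the notice period.
Adding 12 calendar days to July 18, 2023 gives July 30, 2023, which is the date termination becomes effective.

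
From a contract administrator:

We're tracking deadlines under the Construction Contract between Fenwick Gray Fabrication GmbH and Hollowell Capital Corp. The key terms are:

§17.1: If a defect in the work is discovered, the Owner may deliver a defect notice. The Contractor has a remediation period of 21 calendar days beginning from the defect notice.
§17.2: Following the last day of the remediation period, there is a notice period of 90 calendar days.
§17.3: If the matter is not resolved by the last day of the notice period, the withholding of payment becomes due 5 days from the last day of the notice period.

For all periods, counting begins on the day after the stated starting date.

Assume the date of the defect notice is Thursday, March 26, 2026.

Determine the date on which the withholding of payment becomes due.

July 20, 2026

The last day of the remediation period: March 26, 2026 + 21 days = April 16, 2026.
The last day of the notice period: 90 calendar days after April 16, 2026 is July 15, 2026.
The date on which the withholding of payment becomes due: July 15, 2026 + 5 days = July 20, 2026.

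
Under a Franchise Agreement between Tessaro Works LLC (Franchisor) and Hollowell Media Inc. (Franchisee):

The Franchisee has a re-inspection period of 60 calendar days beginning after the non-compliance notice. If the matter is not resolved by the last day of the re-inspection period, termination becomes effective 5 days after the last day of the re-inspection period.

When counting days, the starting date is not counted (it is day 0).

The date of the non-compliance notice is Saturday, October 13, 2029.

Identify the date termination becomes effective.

The last day of the re-inspection period: October 13, 2029 + 60 days = December 12, 2029.
Adding 5 calendar days to December 12, 2029 gives December 17, 2029, which is the date termination becomes effective.

December 17, 2029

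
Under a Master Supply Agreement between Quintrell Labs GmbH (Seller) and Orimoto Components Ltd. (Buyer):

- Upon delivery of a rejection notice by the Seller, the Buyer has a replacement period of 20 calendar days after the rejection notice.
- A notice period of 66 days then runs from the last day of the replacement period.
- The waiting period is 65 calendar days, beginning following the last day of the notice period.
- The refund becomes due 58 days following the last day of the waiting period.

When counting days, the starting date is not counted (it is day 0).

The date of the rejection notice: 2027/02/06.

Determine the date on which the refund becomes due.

2027/09/03

Adding 20 calendar days to 2027/02/06 gives 2027/02/26, which is the last day of the replacement period.
The last day of the notice period: 2027/02/26 + 66 days = 2027/05/03.
The last day of the waiting period: 2027/05/03 + 65 days = 2027/07/07.
The date on which the refund becomes due: 58 calendar days after 2027/07/07 is 2027/09/03.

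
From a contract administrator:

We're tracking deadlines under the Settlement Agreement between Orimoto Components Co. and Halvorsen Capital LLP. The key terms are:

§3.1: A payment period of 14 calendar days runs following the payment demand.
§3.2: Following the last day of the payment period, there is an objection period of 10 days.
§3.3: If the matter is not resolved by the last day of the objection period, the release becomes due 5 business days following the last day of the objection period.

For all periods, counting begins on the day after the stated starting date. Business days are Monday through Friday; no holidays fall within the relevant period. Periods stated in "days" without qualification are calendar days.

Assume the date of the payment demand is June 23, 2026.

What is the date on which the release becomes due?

July 24, 2026

Adding 14 calendar days to June 23, 2026 gives July 7, 2026, which is the last day of the payment period.
The last day of the objection period: July 7, 2026 + 10 days = July 17, 2026.
From Friday, July 17, 2026, 5 business days (Jul 20, Jul 21, Jul 22, Jul 23, Jul 24, skipping weekends) brings us to Friday, July 24, 2026, which is the date on which the release becomes due.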